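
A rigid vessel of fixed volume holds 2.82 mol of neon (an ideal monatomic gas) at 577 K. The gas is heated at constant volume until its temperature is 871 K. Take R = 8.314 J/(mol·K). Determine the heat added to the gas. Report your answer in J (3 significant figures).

Constant volume ⇒ W = 0, so Q = ΔU = nCᵥΔT with Cᵥ = 3R/2 = 12.47 J/(mol·K).
ΔU = (2.82)(12.47)(871 − 577) = 10339 J.

Q ≈ 10300 J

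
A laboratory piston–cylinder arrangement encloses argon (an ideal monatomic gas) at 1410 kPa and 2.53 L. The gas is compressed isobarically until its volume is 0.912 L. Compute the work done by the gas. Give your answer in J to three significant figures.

Isobaric: W = P ΔV.
W = (1410 kPa)(0.912 − 2.53 L) = (1410)(-1.618) = -2281 J.

W ≈ -2280 J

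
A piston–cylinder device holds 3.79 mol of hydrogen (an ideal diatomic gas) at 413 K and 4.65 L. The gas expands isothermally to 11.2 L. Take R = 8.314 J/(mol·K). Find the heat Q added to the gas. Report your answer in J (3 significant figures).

Q ≈ 11400 J

Isothermal ⇒ ΔU = 0, so Q = W = nRT ln(V₂/V₁).
Q = (3.79)(8.314)(413) ln(11.2/4.65) = 13014 × 0.879 = 11440 J.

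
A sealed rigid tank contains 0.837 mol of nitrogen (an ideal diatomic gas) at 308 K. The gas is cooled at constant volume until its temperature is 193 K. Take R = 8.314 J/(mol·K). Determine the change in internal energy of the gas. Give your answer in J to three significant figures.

Constant volume ⇒ W = 0, so Q = ΔU = nCᵥΔT with Cᵥ = 5R/2 = 20.79 J/(mol·K).
ΔU = (0.837)(20.79)(193 − 308) = -2001 J.

ΔU ≈ -2000 J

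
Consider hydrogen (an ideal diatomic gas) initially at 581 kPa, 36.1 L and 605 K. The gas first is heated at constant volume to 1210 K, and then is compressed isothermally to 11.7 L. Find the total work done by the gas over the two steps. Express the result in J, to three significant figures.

Step 1 (isochoric): W = 0 (constant volume).
After step 1: P = 1162 kPa (V unchanged).
Step 2 (isothermal): W = P₁V₁ ln(V₂/V₁) = (41948) ln(11.7/36.1) = -47263 J.
W_total = 0 − 47263 = -47263 J.

W_total ≈ -47300 J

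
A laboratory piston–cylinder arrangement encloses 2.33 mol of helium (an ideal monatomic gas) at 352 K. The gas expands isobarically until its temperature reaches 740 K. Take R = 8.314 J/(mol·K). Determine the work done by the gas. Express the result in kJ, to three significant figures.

W ≈ 7.52 kJ

Isobaric: W = P ΔV = nR ΔT.
W = (2.33)(8.314)(740 − 352) = 7516 J.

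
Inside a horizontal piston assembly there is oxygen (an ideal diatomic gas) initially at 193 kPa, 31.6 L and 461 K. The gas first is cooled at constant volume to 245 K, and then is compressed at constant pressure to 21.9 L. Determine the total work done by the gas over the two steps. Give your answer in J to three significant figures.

W_total ≈ -995 J

Step 1 (isochoric): W = 0 (constant volume).
After step 1: P = 102.6 kPa (V unchanged).
Step 2 (isobaric): W = PΔV = (102.6 kPa)(21.9 − 31.6 L) = -994.9 J.
W_total = 0 − 994.9 = -994.9 J.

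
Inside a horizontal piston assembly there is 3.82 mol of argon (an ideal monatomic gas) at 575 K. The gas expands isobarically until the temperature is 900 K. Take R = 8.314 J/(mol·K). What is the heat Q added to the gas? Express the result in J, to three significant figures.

Q ≈ 25800 J

Isobaric: W = nRΔT = (3.82)(8.314)(325) = 10322 J.
ΔU = nCᵥΔT with Cᵥ = 3R/2: ΔU = (3.82)(12.47)(325) = 15483 J.
Q = ΔU + W = 15483 + 10322 = 25805 J.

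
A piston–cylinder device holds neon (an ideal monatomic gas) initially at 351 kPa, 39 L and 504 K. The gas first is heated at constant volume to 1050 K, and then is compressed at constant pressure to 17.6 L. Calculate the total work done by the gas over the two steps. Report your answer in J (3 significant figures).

Step 1 (isochoric): W = 0 (constant volume).
After step 1: P = 731.2 kPa (V unchanged).
Step 2 (isobaric): W = PΔV = (731.2 kPa)(17.6 − 39 L) = -15649 J.
W_total = 0 − 15649 = -15649 J.

W_total ≈ -15600 J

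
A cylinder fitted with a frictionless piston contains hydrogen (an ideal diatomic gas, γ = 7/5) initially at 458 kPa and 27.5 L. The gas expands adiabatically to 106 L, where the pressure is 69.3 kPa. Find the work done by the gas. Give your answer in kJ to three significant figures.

W ≈ 13.1 kJ

Adiabatic: W = (P₁V₁ − P₂V₂)/(γ − 1) with γ = 7/5.
P₁V₁ = 12595 J, P₂V₂ = 7346 J.
W = (12595 − 7346) / 0.4 = 13123 J.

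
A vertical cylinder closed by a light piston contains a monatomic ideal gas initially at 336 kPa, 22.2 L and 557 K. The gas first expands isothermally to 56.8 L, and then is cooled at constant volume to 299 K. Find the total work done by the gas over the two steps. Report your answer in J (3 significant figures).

Step 1 (isothermal): W = P₁V₁ ln(V₂/V₁) = (7459) ln(56.8/22.2) = 7008 J.
Step 2 (isochoric): W = 0 (constant volume).
W_total = 7008 + 0 = 7008 J.

W_total ≈ 7010 J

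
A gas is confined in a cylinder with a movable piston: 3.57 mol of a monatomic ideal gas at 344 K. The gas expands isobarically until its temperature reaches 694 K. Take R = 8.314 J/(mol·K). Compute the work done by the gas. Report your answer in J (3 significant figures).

W ≈ 10400 J

Isobaric: W = P ΔV = nR ΔT.
W = (3.57)(8.314)(694 − 344) = 10388 J.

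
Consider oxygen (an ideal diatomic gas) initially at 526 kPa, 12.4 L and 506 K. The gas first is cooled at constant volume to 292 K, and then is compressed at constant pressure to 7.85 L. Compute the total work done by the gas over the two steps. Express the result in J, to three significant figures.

Step 1 (isochoric): W = 0 (constant volume).
After step 1: P = 303.5 kPa (V unchanged).
Step 2 (isobaric): W = PΔV = (303.5 kPa)(7.85 − 12.4 L) = -1381 J.
W_total = 0 − 1381 = -1381 J.

W_total ≈ -1380 J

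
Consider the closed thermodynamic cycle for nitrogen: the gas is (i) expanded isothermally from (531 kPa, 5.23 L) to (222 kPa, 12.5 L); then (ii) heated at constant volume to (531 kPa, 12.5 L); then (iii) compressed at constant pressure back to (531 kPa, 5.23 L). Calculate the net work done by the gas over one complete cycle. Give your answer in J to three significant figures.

Leg (i): W = PᵢVᵢ ln(V_f/Vᵢ) = (2777) ln(12.5/5.23) = 2420 J.
Leg (ii): W = 0.
Leg (iii): W = PΔV = (531)(5.23 − 12.5) = -3860 J.
W_net = 2420 − 3860 = -1441 J.

W_net ≈ -1440 J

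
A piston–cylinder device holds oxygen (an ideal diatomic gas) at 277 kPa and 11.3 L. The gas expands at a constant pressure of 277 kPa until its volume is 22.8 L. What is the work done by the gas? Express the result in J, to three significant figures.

W ≈ 3190 J

Isobaric: W = P ΔV.
W = (277 kPa)(22.8 − 11.3 L) = (277)(11.5) = 3186 J.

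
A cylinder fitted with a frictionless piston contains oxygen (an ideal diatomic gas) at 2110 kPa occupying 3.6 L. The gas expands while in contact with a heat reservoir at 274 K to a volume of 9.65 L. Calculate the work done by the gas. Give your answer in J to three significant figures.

W ≈ 7490 J

Isothermal: W = nRT ln(V₂/V₁) = P₁V₁ ln(V₂/V₁).
P₁V₁ = (2110 kPa)(3.6 L) = 7596 J.
W = 7596 × ln(9.65/3.6) = 7596 × 0.986
W_by_gas = 7490 J.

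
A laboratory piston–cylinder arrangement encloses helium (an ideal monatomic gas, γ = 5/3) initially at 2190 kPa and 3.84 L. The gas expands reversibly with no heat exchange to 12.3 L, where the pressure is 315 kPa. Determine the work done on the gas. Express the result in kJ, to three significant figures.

W ≈ -6.80 kJ

Adiabatic: W = (P₁V₁ − P₂V₂)/(γ − 1) with γ = 5/3.
P₁V₁ = 8410 J, P₂V₂ = 3874 J.
W = (8410 − 3874) / 0.6667 = 6803 J.
Work on gas = −W_by = -6803 J.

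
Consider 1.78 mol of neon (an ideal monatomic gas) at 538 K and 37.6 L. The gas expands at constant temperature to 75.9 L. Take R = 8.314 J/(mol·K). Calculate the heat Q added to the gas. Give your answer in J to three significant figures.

Isothermal ⇒ ΔU = 0, so Q = W = nRT ln(V₂/V₁).
Q = (1.78)(8.314)(538) ln(75.9/37.6) = 7962 × 0.7024 = 5592 J.

Q ≈ 5590 J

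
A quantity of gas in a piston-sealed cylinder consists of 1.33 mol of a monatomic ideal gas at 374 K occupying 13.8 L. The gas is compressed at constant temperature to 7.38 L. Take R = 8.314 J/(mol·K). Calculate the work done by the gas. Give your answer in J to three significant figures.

Isothermal: W = nRT ln(V₂/V₁).
W = (1.33)(8.314)(374) × ln(7.38/13.8)
  = 4136 × -0.6259
W_by_gas = -2588 J.

W ≈ -2590 J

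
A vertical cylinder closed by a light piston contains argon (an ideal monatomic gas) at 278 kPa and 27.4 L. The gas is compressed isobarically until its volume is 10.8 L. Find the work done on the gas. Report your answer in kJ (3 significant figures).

W ≈ 4.61 kJ

Isobaric: W = P ΔV.
W = (278 kPa)(10.8 − 27.4 L) = (278)(-16.6) = -4615 J.
Work on gas = −W_by = 4615 J.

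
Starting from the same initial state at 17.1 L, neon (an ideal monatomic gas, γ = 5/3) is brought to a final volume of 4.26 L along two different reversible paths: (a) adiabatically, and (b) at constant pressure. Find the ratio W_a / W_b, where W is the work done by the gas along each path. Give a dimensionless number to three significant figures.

Path (a) adiabatic: W = P₁V₁(1 − (V₁/V₂)^(γ−1))/(γ−1) → W_a/(P₁V₁) = -2.289.
Path (b) isobaric: W = P₁(V₂ − V₁) → W_b/(P₁V₁) = -0.7509.
W_a / W_b = -2.289 / -0.7509 = 3.048.

W_a / W_b ≈ 3.05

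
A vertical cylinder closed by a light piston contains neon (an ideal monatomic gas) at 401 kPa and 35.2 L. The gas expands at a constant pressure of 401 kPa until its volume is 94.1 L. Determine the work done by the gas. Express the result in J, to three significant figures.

W ≈ 23600 J

Isobaric: W = P ΔV.
W = (401 kPa)(94.1 − 35.2 L) = (401)(58.9) = 23619 J.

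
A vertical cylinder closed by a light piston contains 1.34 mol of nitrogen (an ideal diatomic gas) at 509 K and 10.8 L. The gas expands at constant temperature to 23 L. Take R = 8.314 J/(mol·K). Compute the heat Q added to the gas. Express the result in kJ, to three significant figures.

Isothermal ⇒ ΔU = 0, so Q = W = nRT ln(V₂/V₁).
Q = (1.34)(8.314)(509) ln(23/10.8) = 5671 × 0.7559 = 4287 J.

Q ≈ 4.29 kJ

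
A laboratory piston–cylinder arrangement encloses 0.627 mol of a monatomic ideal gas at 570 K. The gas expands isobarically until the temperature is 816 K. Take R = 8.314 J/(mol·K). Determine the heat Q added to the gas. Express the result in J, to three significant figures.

Q ≈ 3210 J

Isobaric: W = nRΔT = (0.627)(8.314)(246) = 1282 J.
ΔU = nCᵥΔT with Cᵥ = 3R/2: ΔU = (0.627)(12.47)(246) = 1924 J.
Q = ΔU + W = 1924 + 1282 = 3206 J.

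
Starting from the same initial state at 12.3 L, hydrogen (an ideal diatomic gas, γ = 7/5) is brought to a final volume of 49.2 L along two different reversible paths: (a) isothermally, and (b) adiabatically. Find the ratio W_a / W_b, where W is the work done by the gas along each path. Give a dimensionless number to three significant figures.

Path (a) isothermal: W = P₁V₁ ln(V₂/V₁) → W_a/(P₁V₁) = 1.386.
Path (b) adiabatic: W = P₁V₁(1 − (V₁/V₂)^(γ−1))/(γ−1) → W_b/(P₁V₁) = 1.064.
W_a / W_b = 1.386 / 1.064 = 1.303.

W_a / W_b ≈ 1.30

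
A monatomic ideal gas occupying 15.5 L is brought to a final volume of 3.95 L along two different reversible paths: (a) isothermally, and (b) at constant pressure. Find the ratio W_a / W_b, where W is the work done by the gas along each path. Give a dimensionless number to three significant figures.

W_a / W_b ≈ 1.83

Path (a) isothermal: W = P₁V₁ ln(V₂/V₁) → W_a/(P₁V₁) = -1.367.
Path (b) isobaric: W = P₁(V₂ − V₁) → W_b/(P₁V₁) = -0.7452.
W_a / W_b = -1.367 / -0.7452 = 1.835.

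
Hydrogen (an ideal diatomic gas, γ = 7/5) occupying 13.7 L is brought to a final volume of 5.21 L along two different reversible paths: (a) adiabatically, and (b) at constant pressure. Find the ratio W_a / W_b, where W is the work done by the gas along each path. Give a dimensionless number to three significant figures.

Path (a) adiabatic: W = P₁V₁(1 − (V₁/V₂)^(γ−1))/(γ−1) → W_a/(P₁V₁) = -1.18.
Path (b) isobaric: W = P₁(V₂ − V₁) → W_b/(P₁V₁) = -0.6197.
W_a / W_b = -1.18 / -0.6197 = 1.905.

W_a / W_b ≈ 1.90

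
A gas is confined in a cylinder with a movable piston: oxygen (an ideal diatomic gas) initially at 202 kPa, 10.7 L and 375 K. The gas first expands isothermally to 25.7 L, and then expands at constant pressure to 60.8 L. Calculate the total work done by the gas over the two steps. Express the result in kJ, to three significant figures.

Step 1 (isothermal): W = P₁V₁ ln(V₂/V₁) = (2161) ln(25.7/10.7) = 1894 J.
After step 1: P = 84.1 kPa, V = 25.7 L, T = 375 K.
Step 2 (isobaric): W = PΔV = (84.1 kPa)(60.8 − 25.7 L) = 2952 J.
W_total = 1894 + 2952 = 4846 J.

W_total ≈ 4.85 kJ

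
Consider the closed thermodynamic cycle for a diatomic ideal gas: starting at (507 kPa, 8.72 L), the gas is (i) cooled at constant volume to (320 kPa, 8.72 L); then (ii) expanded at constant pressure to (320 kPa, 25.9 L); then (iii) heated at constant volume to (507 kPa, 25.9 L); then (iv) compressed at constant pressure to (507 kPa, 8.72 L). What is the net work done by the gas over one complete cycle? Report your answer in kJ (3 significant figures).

Constant-volume legs do no work.
W(ii) = (320)(25.9 − 8.72) = 5498 J; W(iv) = (507)(8.72 − 25.9) = -8710 J.
W_net = 5498 − 8710 = -3213 J (the counter-clockwise enclosed area).

W_net ≈ -3.21 kJ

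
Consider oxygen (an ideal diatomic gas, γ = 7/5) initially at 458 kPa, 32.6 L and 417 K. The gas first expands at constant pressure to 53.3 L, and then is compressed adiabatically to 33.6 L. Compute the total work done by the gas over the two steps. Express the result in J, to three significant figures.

W_total ≈ -2890 J

Step 1 (isobaric): W = PΔV = (458 kPa)(53.3 − 32.6 L) = 9481 J.
After step 1: P = 458 kPa, V = 53.3 L, T = 681.8 K.
Step 2 (adiabatic): W = (P₁V₁ − P₂V₂)/(γ−1) = (24411 − 29359)/0.4 = -12370 J.
W_total = 9481 − 12370 = -2890 J.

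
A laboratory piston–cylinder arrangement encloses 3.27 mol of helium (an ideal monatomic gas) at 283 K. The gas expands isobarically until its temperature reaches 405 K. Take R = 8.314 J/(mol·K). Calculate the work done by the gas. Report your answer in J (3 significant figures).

W ≈ 3320 J

Isobaric: W = P ΔV = nR ΔT.
W = (3.27)(8.314)(405 − 283) = 3317 J.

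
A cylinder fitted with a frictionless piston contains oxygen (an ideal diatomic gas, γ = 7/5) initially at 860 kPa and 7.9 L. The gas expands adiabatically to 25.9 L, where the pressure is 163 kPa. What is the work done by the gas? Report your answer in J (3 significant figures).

W ≈ 6430 J

Adiabatic: W = (P₁V₁ − P₂V₂)/(γ − 1) with γ = 7/5.
P₁V₁ = 6794 J, P₂V₂ = 4222 J.
W = (6794 − 4222) / 0.4 = 6431 J.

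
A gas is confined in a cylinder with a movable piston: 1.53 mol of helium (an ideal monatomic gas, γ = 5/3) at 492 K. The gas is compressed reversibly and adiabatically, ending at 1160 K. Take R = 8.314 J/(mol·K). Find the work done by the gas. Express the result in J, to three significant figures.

Adiabatic ⇒ Q = 0, so W_by = −ΔU = nCᵥ(T₁ − T₂).
Cᵥ = 3R/2 = 12.47 J/(mol·K).
W = (1.53)(12.47)(492 − 1160) = -12746 J.

W ≈ -12700 J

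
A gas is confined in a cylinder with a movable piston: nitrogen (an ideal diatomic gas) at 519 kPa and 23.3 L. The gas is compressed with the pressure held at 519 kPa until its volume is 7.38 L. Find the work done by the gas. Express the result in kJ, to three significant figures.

W ≈ -8.26 kJ

Isobaric: W = P ΔV.
W = (519 kPa)(7.38 − 23.3 L) = (519)(-15.92) = -8262 J.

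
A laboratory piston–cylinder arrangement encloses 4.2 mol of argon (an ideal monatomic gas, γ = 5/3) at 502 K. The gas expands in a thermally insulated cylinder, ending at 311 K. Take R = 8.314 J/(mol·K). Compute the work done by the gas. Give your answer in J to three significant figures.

W ≈ 10000 J

Adiabatic ⇒ Q = 0, so W_by = −ΔU = nCᵥ(T₁ − T₂).
Cᵥ = 3R/2 = 12.47 J/(mol·K).
W = (4.2)(12.47)(502 − 311) = 10004 J.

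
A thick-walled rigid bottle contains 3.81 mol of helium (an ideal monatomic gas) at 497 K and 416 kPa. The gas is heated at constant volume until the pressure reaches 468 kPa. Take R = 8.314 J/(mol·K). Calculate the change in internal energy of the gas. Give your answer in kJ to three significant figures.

Constant volume ⇒ W = 0, so Q = ΔU = nCᵥΔT with Cᵥ = 3R/2 = 12.47 J/(mol·K).
At constant V, T₂/T₁ = P₂/P₁ ⇒ ΔT = T₁(P₂/P₁ − 1) = 497·(468/416 − 1) = 62.12 K.
ΔU = (3.81)(12.47)(62.12) = 2952 J.

ΔU ≈ 2.95 kJ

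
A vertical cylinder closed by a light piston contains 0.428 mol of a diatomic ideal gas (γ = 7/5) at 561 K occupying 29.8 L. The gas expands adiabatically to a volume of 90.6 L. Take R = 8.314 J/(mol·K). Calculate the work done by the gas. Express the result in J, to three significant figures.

W ≈ 1790 J

Adiabatic: TV^(γ−1) = const with γ = 7/5.
T₂ = T₁ (V₁/V₂)^(γ−1) = 561 × (29.8/90.6)^0.4 = 561 × 0.641 = 359.6 K.
W_by = nCᵥ(T₁ − T₂) = (0.428)(20.79)(561 − 359.6) = 1792 J.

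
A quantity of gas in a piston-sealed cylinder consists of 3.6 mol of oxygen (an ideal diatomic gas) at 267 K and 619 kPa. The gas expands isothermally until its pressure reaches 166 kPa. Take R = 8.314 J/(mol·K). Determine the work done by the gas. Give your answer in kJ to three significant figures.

W ≈ 10.5 kJ

Isothermal process: W = nRT ln(V₂/V₁) = nRT ln(P₁/P₂).
W = (3.6)(8.314)(267) × ln(619/166)
  = 7991 × ln(3.729) = 7991 × 1.316
W_by_gas = 10518 J.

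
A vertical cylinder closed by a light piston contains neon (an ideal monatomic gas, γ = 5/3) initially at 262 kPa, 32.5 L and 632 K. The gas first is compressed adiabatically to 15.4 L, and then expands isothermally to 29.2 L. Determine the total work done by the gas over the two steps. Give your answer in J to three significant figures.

W_total ≈ 721 J

Step 1 (adiabatic): W = (P₁V₁ − P₂V₂)/(γ−1) = (8515 − 14010)/0.667 = -8242 J.
After step 1: P = 909.7 kPa, V = 15.4 L, T = 1040 K.
Step 2 (isothermal): W = P₁V₁ ln(V₂/V₁) = (14010) ln(29.2/15.4) = 8963 J.
W_total = -8242 + 8963 = 721.4 J.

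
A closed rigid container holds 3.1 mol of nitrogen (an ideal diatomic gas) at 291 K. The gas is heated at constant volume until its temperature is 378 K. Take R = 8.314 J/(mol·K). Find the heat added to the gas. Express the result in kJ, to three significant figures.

Constant volume ⇒ W = 0, so Q = ΔU = nCᵥΔT with Cᵥ = 5R/2 = 20.79 J/(mol·K).
ΔU = (3.1)(20.79)(378 − 291) = 5606 J.

Q ≈ 5.61 kJ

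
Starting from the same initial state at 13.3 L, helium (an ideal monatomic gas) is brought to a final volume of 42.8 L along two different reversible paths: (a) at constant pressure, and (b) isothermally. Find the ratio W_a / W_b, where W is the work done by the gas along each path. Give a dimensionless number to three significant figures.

W_a / W_b ≈ 1.90

Path (a) isobaric: W = P₁(V₂ − V₁) → W_a/(P₁V₁) = 2.218.
Path (b) isothermal: W = P₁V₁ ln(V₂/V₁) → W_b/(P₁V₁) = 1.169.
W_a / W_b = 2.218 / 1.169 = 1.898.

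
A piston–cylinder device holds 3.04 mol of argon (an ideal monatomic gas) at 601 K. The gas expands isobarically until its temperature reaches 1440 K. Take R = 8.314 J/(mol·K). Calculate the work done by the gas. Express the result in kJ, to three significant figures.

W ≈ 21.2 kJ

Isobaric: W = P ΔV = nR ΔT.
W = (3.04)(8.314)(1440 − 601) = 21205 J.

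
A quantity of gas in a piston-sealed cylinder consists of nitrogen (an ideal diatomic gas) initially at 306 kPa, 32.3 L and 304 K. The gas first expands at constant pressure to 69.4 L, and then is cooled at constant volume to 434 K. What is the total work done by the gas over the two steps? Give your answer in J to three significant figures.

W_total ≈ 11400 J

Step 1 (isobaric): W = PΔV = (306 kPa)(69.4 − 32.3 L) = 11353 J.
Step 2 (isochoric): W = 0 (constant volume).
W_total = 11353 + 0 = 11353 J.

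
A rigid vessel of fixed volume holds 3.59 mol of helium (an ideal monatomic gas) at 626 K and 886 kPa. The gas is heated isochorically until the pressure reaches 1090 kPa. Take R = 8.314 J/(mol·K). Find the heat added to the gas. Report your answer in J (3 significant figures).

Constant volume ⇒ W = 0, so Q = ΔU = nCᵥΔT with Cᵥ = 3R/2 = 12.47 J/(mol·K).
At constant V, T₂/T₁ = P₂/P₁ ⇒ ΔT = T₁(P₂/P₁ − 1) = 626·(1090/886 − 1) = 144.1 K.
ΔU = (3.59)(12.47)(144.1) = 6453 J.

Q ≈ 6450 J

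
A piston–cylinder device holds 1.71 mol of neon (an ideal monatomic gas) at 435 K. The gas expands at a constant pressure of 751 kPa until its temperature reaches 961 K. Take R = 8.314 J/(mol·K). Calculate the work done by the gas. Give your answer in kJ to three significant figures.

W ≈ 7.48 kJ

Isobaric: W = P ΔV = nR ΔT.
W = (1.71)(8.314)(961 − 435) = 7478 J.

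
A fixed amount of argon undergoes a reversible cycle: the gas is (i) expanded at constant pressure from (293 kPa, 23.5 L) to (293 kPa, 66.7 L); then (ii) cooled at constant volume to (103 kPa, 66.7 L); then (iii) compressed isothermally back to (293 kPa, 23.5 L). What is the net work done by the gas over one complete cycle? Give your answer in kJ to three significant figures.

Leg (i): W = PΔV = (293)(66.7 − 23.5) = 12658 J.
Leg (ii): W = 0.
Leg (iii): W = PᵢVᵢ ln(V_f/Vᵢ) = (6870) ln(23.5/66.7) = -7167 J.
W_net = 12658 − 7167 = 5491 J.

W_net ≈ 5.49 kJ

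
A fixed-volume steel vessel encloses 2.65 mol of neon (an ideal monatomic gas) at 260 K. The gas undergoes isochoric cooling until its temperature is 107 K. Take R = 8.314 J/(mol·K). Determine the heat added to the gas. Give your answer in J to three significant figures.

Constant volume ⇒ W = 0, so Q = ΔU = nCᵥΔT with Cᵥ = 3R/2 = 12.47 J/(mol·K).
ΔU = (2.65)(12.47)(107 − 260) = -5056 J.

Q ≈ -5060 J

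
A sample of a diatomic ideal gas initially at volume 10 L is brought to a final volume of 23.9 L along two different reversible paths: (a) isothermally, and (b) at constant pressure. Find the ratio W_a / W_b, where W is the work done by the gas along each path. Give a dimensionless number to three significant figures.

W_a / W_b ≈ 0.627

Path (a) isothermal: W = P₁V₁ ln(V₂/V₁) → W_a/(P₁V₁) = 0.8713.
Path (b) isobaric: W = P₁(V₂ − V₁) → W_b/(P₁V₁) = 1.39.
W_a / W_b = 0.8713 / 1.39 = 0.6268.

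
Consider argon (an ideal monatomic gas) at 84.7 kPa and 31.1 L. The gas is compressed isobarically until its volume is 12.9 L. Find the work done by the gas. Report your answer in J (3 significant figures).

W ≈ -1540 J

Isobaric: W = P ΔV.
W = (84.7 kPa)(12.9 − 31.1 L) = (84.7)(-18.2) = -1542 J.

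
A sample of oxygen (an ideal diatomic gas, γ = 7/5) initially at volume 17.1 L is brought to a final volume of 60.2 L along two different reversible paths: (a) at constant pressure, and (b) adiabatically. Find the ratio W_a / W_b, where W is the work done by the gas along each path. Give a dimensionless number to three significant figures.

W_a / W_b ≈ 2.55

Path (a) isobaric: W = P₁(V₂ − V₁) → W_a/(P₁V₁) = 2.52.
Path (b) adiabatic: W = P₁V₁(1 − (V₁/V₂)^(γ−1))/(γ−1) → W_b/(P₁V₁) = 0.9889.
W_a / W_b = 2.52 / 0.9889 = 2.549.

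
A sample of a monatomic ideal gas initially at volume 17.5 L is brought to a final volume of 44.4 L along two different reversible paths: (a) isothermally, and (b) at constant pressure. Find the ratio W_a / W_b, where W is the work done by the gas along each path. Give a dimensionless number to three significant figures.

Path (a) isothermal: W = P₁V₁ ln(V₂/V₁) → W_a/(P₁V₁) = 0.931.
Path (b) isobaric: W = P₁(V₂ − V₁) → W_b/(P₁V₁) = 1.537.
W_a / W_b = 0.931 / 1.537 = 0.6057.

W_a / W_b ≈ 0.606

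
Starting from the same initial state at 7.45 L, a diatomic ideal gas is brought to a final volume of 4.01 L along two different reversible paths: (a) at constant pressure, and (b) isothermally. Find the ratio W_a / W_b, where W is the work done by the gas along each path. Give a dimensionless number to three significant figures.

W_a / W_b ≈ 0.745

Path (a) isobaric: W = P₁(V₂ − V₁) → W_a/(P₁V₁) = -0.4617.
Path (b) isothermal: W = P₁V₁ ln(V₂/V₁) → W_b/(P₁V₁) = -0.6194.
W_a / W_b = -0.4617 / -0.6194 = 0.7454.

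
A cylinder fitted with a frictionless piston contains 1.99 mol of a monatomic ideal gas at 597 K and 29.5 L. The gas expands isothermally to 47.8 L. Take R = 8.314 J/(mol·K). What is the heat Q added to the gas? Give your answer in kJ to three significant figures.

Isothermal ⇒ ΔU = 0, so Q = W = nRT ln(V₂/V₁).
Q = (1.99)(8.314)(597) ln(47.8/29.5) = 9877 × 0.4826 = 4767 J.

Q ≈ 4.77 kJ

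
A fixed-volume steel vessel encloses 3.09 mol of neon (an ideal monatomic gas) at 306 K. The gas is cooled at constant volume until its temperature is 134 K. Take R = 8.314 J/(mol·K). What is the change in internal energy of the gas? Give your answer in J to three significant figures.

ΔU ≈ -6630 J

Constant volume ⇒ W = 0, so Q = ΔU = nCᵥΔT with Cᵥ = 3R/2 = 12.47 J/(mol·K).
ΔU = (3.09)(12.47)(134 − 306) = -6628 J.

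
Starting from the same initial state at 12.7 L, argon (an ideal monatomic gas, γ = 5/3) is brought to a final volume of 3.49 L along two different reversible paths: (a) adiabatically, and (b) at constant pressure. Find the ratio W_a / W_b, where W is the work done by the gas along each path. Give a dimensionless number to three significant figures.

Path (a) adiabatic: W = P₁V₁(1 − (V₁/V₂)^(γ−1))/(γ−1) → W_a/(P₁V₁) = -2.049.
Path (b) isobaric: W = P₁(V₂ − V₁) → W_b/(P₁V₁) = -0.7252.
W_a / W_b = -2.049 / -0.7252 = 2.825.

W_a / W_b ≈ 2.83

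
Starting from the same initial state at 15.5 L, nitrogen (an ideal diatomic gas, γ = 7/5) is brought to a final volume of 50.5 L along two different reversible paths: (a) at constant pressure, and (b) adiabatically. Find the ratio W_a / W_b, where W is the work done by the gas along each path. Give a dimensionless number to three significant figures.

Path (a) isobaric: W = P₁(V₂ − V₁) → W_a/(P₁V₁) = 2.258.
Path (b) adiabatic: W = P₁V₁(1 − (V₁/V₂)^(γ−1))/(γ−1) → W_b/(P₁V₁) = 0.9413.
W_a / W_b = 2.258 / 0.9413 = 2.399.

W_a / W_b ≈ 2.40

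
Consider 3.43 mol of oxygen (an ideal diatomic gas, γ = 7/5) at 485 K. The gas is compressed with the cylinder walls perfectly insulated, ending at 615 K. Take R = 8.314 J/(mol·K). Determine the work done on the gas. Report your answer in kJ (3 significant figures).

W ≈ 9.27 kJ

Adiabatic ⇒ Q = 0, so W_by = −ΔU = nCᵥ(T₁ − T₂).
Cᵥ = 5R/2 = 20.79 J/(mol·K).
W = (3.43)(20.79)(485 − 615) = -9268 J.
Work on gas = −W_by = 9268 J.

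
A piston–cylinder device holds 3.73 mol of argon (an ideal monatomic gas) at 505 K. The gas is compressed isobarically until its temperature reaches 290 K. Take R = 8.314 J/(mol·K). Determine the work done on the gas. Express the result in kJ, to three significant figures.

W ≈ 6.67 kJ

Isobaric: W = P ΔV = nR ΔT.
W = (3.73)(8.314)(290 − 505) = -6667 J.
Work on gas = −W_by = 6667 J.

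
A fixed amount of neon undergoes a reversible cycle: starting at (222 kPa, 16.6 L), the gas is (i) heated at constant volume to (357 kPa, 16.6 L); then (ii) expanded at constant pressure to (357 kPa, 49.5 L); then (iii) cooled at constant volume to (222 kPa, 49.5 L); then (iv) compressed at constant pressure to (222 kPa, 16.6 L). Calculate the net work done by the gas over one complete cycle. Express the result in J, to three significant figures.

Constant-volume legs do no work.
W(ii) = (357)(49.5 − 16.6) = 11745 J; W(iv) = (222)(16.6 − 49.5) = -7304 J.
W_net = 11745 − 7304 = 4442 J (the clockwise enclosed area).

W_net ≈ 4440 J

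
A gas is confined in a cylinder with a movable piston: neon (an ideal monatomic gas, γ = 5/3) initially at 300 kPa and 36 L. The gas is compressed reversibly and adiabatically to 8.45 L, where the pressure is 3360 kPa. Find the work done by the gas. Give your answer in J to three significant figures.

Adiabatic: W = (P₁V₁ − P₂V₂)/(γ − 1) with γ = 5/3.
P₁V₁ = 10800 J, P₂V₂ = 28392 J.
W = (10800 − 28392) / 0.6667 = -26388 J.

W ≈ -26400 J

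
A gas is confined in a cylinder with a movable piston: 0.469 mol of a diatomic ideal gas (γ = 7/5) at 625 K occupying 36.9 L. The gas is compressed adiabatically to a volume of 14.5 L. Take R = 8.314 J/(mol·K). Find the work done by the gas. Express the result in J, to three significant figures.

W ≈ -2760 J

Adiabatic: TV^(γ−1) = const with γ = 7/5.
T₂ = T₁ (V₁/V₂)^(γ−1) = 625 × (36.9/14.5)^0.4 = 625 × 1.453 = 908.1 K.
W_by = nCᵥ(T₁ − T₂) = (0.469)(20.79)(625 − 908.1) = -2760 J.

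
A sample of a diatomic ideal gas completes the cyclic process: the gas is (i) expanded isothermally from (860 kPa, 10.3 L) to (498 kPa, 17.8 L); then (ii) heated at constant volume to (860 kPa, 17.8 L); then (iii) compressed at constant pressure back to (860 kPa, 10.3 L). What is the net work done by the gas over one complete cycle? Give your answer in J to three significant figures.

Leg (i): W = PᵢVᵢ ln(V_f/Vᵢ) = (8858) ln(17.8/10.3) = 4846 J.
Leg (ii): W = 0.
Leg (iii): W = PΔV = (860)(10.3 − 17.8) = -6450 J.
W_net = 4846 − 6450 = -1604 J.

W_net ≈ -1600 J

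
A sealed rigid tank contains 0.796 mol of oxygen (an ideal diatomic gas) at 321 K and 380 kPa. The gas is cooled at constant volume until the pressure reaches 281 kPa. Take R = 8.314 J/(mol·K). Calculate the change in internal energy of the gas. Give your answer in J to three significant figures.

Constant volume ⇒ W = 0, so Q = ΔU = nCᵥΔT with Cᵥ = 5R/2 = 20.79 J/(mol·K).
At constant V, T₂/T₁ = P₂/P₁ ⇒ ΔT = T₁(P₂/P₁ − 1) = 321·(281/380 − 1) = -83.63 K.
ΔU = (0.796)(20.79)(-83.63) = -1384 J.

ΔU ≈ -1380 J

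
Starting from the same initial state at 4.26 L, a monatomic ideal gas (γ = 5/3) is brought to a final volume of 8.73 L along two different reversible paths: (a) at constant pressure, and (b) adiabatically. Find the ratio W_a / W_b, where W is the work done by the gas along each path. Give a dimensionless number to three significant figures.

W_a / W_b ≈ 1.84

Path (a) isobaric: W = P₁(V₂ − V₁) → W_a/(P₁V₁) = 1.049.
Path (b) adiabatic: W = P₁V₁(1 − (V₁/V₂)^(γ−1))/(γ−1) → W_b/(P₁V₁) = 0.5703.
W_a / W_b = 1.049 / 0.5703 = 1.84.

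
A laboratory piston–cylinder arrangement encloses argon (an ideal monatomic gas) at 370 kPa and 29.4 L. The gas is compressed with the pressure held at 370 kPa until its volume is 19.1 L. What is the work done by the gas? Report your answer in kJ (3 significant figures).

W ≈ -3.81 kJ

Isobaric: W = P ΔV.
W = (370 kPa)(19.1 − 29.4 L) = (370)(-10.3) = -3811 J.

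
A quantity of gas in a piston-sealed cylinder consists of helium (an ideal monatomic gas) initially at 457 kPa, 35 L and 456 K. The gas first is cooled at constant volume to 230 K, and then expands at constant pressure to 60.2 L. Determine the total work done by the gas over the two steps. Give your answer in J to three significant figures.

W_total ≈ 5810 J

Step 1 (isochoric): W = 0 (constant volume).
After step 1: P = 230.5 kPa (V unchanged).
Step 2 (isobaric): W = PΔV = (230.5 kPa)(60.2 − 35 L) = 5809 J.
W_total = 0 + 5809 = 5809 J.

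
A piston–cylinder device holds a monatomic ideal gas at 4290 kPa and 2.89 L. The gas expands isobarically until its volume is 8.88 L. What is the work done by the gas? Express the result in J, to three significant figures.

W ≈ 25700 J

Isobaric: W = P ΔV.
W = (4290 kPa)(8.88 − 2.89 L) = (4290)(5.99) = 25697 J.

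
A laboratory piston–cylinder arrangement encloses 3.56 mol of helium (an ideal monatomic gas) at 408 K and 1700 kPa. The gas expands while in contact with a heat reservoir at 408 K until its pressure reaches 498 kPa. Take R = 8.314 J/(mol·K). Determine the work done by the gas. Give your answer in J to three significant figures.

Isothermal process: W = nRT ln(V₂/V₁) = nRT ln(P₁/P₂).
W = (3.56)(8.314)(408) × ln(1700/498)
  = 12076 × ln(3.414) = 12076 × 1.228
W_by_gas = 14827 J.

W ≈ 14800 J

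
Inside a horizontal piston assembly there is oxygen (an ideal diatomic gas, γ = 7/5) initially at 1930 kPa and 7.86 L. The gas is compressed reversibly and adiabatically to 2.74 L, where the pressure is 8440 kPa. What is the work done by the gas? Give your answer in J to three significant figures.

W ≈ -19900 J

Adiabatic: W = (P₁V₁ − P₂V₂)/(γ − 1) with γ = 7/5.
P₁V₁ = 15170 J, P₂V₂ = 23126 J.
W = (15170 − 23126) / 0.4 = -19890 J.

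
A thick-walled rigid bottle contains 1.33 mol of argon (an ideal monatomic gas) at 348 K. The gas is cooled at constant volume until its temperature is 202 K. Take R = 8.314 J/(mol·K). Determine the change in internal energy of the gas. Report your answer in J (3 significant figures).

Constant volume ⇒ W = 0, so Q = ΔU = nCᵥΔT with Cᵥ = 3R/2 = 12.47 J/(mol·K).
ΔU = (1.33)(12.47)(202 − 348) = -2422 J.

ΔU ≈ -2420 J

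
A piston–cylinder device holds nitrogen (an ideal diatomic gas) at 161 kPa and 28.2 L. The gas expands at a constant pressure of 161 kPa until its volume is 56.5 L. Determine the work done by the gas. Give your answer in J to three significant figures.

Isobaric: W = P ΔV.
W = (161 kPa)(56.5 − 28.2 L) = (161)(28.3) = 4556 J.

W ≈ 4560 J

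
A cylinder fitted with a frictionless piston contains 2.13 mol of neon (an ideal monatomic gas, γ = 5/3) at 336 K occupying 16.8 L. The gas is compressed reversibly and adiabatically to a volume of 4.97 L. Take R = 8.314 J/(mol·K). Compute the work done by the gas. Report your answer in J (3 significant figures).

Adiabatic: TV^(γ−1) = const with γ = 5/3.
T₂ = T₁ (V₁/V₂)^(γ−1) = 336 × (16.8/4.97)^0.667 = 336 × 2.252 = 756.8 K.
W_by = nCᵥ(T₁ − T₂) = (2.13)(12.47)(336 − 756.8) = -11178 J.

W ≈ -11200 J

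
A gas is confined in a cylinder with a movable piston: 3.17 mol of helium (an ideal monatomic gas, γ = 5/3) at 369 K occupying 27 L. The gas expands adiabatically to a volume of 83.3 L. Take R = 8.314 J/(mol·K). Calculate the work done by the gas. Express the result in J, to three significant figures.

Adiabatic: TV^(γ−1) = const with γ = 5/3.
T₂ = T₁ (V₁/V₂)^(γ−1) = 369 × (27/83.3)^0.667 = 369 × 0.4719 = 174.1 K.
W_by = nCᵥ(T₁ − T₂) = (3.17)(12.47)(369 − 174.1) = 7704 J.

W ≈ 7700 J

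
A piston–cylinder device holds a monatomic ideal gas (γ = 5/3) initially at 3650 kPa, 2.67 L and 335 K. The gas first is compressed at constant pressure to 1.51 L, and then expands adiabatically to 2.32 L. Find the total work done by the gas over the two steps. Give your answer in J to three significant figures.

W_total ≈ -2180 J

Step 1 (isobaric): W = PΔV = (3650 kPa)(1.51 − 2.67 L) = -4234 J.
After step 1: P = 3650 kPa, V = 1.51 L, T = 189.5 K.
Step 2 (adiabatic): W = (P₁V₁ − P₂V₂)/(γ−1) = (5512 − 4139)/0.667 = 2058 J.
W_total = -4234 + 2058 = -2176 J.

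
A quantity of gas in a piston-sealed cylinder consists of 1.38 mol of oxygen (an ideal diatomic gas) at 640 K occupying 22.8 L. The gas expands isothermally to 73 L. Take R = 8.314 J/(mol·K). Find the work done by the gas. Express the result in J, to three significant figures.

W ≈ 8540 J

Isothermal: W = nRT ln(V₂/V₁).
W = (1.38)(8.314)(640) × ln(73/22.8)
  = 7343 × 1.164
W_by_gas = 8545 J.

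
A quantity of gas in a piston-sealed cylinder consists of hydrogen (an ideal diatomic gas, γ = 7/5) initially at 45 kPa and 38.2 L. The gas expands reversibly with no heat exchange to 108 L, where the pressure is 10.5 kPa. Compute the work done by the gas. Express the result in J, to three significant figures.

Adiabatic: W = (P₁V₁ − P₂V₂)/(γ − 1) with γ = 7/5.
P₁V₁ = 1719 J, P₂V₂ = 1134 J.
W = (1719 − 1134) / 0.4 = 1463 J.

W ≈ 1460 J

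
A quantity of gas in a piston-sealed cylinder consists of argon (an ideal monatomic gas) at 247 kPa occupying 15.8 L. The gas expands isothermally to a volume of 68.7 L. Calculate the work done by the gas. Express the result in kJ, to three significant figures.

W ≈ 5.74 kJ

Isothermal: W = nRT ln(V₂/V₁) = P₁V₁ ln(V₂/V₁).
P₁V₁ = (247 kPa)(15.8 L) = 3903 J.
W = 3903 × ln(68.7/15.8) = 3903 × 1.47
W_by_gas = 5736 J.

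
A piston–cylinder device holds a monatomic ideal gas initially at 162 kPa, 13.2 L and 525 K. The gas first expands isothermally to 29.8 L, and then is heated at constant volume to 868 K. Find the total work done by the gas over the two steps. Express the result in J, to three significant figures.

Step 1 (isothermal): W = P₁V₁ ln(V₂/V₁) = (2138) ln(29.8/13.2) = 1741 J.
Step 2 (isochoric): W = 0 (constant volume).
W_total = 1741 + 0 = 1741 J.

W_total ≈ 1740 J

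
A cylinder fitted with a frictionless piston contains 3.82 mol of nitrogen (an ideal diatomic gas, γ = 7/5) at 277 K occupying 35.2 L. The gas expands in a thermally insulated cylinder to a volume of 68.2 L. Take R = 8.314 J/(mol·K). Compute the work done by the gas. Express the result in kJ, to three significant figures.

Adiabatic: TV^(γ−1) = const with γ = 7/5.
T₂ = T₁ (V₁/V₂)^(γ−1) = 277 × (35.2/68.2)^0.4 = 277 × 0.7675 = 212.6 K.
W_by = nCᵥ(T₁ − T₂) = (3.82)(20.79)(277 − 212.6) = 5113 J.

W ≈ 5.11 kJ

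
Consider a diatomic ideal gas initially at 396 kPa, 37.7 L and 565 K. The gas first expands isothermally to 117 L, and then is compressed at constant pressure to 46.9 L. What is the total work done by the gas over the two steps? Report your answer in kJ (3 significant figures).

W_total ≈ 7.96 kJ

Step 1 (isothermal): W = P₁V₁ ln(V₂/V₁) = (14929) ln(117/37.7) = 16908 J.
After step 1: P = 127.6 kPa, V = 117 L, T = 565 K.
Step 2 (isobaric): W = PΔV = (127.6 kPa)(46.9 − 117 L) = -8945 J.
W_total = 16908 − 8945 = 7963 J.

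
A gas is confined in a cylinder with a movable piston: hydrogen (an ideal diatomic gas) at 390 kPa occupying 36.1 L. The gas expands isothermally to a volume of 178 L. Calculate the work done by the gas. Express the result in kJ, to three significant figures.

Isothermal: W = nRT ln(V₂/V₁) = P₁V₁ ln(V₂/V₁).
P₁V₁ = (390 kPa)(36.1 L) = 14079 J.
W = 14079 × ln(178/36.1) = 14079 × 1.595
W_by_gas = 22463 J.

W ≈ 22.5 kJ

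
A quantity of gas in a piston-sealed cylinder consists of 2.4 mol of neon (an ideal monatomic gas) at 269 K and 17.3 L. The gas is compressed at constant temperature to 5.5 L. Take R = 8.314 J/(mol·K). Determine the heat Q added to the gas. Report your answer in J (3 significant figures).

Q ≈ -6150 J

Isothermal ⇒ ΔU = 0, so Q = W = nRT ln(V₂/V₁).
Q = (2.4)(8.314)(269) ln(5.5/17.3) = 5368 × -1.146 = -6151 J.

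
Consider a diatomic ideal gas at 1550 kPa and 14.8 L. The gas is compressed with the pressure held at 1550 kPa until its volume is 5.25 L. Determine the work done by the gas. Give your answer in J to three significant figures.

W ≈ -14800 J

Isobaric: W = P ΔV.
W = (1550 kPa)(5.25 − 14.8 L) = (1550)(-9.55) = -14803 J.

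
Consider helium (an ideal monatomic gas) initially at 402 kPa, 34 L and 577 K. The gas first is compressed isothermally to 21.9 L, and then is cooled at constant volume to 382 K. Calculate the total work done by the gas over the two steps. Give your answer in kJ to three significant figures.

W_total ≈ -6.01 kJ

Step 1 (isothermal): W = P₁V₁ ln(V₂/V₁) = (13668) ln(21.9/34) = -6012 J.
Step 2 (isochoric): W = 0 (constant volume).
W_total = -6012 + 0 = -6012 J.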